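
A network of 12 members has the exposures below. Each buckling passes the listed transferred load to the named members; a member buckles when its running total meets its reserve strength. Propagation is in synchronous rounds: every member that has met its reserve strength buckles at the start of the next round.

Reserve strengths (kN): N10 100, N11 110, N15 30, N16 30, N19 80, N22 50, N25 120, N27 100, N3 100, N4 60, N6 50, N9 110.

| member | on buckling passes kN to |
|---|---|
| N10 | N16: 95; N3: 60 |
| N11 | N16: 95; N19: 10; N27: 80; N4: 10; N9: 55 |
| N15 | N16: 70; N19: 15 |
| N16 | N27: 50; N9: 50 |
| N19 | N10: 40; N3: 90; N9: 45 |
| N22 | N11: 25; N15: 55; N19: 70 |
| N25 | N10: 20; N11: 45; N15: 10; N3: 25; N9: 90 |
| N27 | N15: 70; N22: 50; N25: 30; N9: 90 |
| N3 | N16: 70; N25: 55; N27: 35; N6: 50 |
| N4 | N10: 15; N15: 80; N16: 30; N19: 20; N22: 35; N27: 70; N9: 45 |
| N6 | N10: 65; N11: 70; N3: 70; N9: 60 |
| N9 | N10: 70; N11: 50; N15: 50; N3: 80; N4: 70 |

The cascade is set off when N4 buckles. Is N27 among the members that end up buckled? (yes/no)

yes

Round 1 — N4 buckles (initial).
  N10: +15 → 15 < 100
  N15: +80 → 80 ≥ 30
  N16: +30 → 30 ≥ 30
  N19: +20 → 20 < 80
  N22: +35 → 35 < 50
  N27: +70 → 70 < 100
  N9: +45 → 45 < 110
Round 2 — N15, N16 buckle.
  N19: +15 → 35 < 80
  N27: +50 → 120 ≥ 100
  N9: +50 → 95 < 110
Round 3 — N27 buckles.
  N22: +50 → 85 ≥ 50
  N25: +30 → 30 < 120
  N9: +90 → 185 ≥ 110
Round 4 — N22, N9 buckle.
  N10: +70 → 85 < 100
  N11: +25+50 → 75 < 110
  N19: +70 → 105 ≥ 80
  N3: +80 → 80 < 100
Round 5 — N19 buckles.
  N10: +40 → 125 ≥ 100
  N3: +90 → 170 ≥ 100
Round 6 — N10, N3 buckle.
  N25: +55 → 85 < 120
  N6: +50 → 50 ≥ 50
Round 7 — N6 buckles.
  N11: +70 → 145 ≥ 110
Round 8 — N11 buckles.
No further bucklings.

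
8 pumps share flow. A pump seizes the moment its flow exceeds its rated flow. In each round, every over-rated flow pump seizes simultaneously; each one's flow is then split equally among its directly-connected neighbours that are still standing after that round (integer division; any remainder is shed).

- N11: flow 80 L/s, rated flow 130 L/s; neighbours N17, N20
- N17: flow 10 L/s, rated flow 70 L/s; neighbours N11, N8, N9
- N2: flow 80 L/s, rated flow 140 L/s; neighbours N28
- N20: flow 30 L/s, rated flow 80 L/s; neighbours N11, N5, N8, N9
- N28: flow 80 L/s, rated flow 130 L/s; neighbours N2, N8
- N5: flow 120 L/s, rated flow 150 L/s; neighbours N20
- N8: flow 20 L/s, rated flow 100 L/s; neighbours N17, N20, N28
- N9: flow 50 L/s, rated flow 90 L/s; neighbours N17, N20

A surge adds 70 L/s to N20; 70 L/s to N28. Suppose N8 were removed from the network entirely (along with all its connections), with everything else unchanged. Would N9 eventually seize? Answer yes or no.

no

With N8 removed:
Round 1 — N20 at 100 > 80; N28 at 150 > 130. N20, N28 seize.
  N20 sheds 100 L/s to N11, N5, N9: 33 each (1 lost).
    N11: 80+33 = 113 ≤ 130
    N5: 120+33 = 153 > 150
    N9: 50+33 = 83 ≤ 90
  N28 sheds 150 L/s to N2: 150 each.
    N2: 80+150 = 230 > 140
Round 2 — N2, N5 seize.
  N2 sheds 230 L/s: no online neighbours, lost.
  N5 sheds 153 L/s: no online neighbours, lost.
No further seizures.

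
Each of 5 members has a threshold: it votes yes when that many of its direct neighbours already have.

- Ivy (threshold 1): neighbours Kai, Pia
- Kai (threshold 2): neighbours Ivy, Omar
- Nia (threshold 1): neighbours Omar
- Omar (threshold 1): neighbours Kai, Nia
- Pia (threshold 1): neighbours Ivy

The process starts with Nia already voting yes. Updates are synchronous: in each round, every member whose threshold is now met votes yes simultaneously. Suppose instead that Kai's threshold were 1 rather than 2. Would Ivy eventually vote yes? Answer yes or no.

With Kai's threshold at 1:
Round 1 — Nia votes yes (initial).
Round 2 — checking thresholds:
  Omar: 1 of 2 neighbours ≥ 1, votes yes.
Round 3 — checking thresholds:
  Kai: 1 of 2 neighbours ≥ 1, votes yes.
Round 4 — checking thresholds:
  Ivy: 1 of 2 neighbours ≥ 1, votes yes.
Round 5 — checking thresholds:
  Pia: 1 of 1 neighbours ≥ 1, votes yes.
Round 6 — no new yes votes; cascade stops.

yes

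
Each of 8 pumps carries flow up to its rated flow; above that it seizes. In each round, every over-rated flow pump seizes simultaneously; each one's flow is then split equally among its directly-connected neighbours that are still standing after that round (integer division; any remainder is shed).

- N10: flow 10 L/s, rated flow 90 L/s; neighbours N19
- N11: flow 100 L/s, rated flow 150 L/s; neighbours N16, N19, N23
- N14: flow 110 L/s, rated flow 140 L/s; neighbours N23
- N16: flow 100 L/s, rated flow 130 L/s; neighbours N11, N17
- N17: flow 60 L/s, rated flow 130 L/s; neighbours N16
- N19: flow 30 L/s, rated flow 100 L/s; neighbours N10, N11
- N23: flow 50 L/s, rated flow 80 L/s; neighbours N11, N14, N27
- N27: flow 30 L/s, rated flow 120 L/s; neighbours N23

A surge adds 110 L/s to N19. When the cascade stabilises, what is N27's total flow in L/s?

Round 1 — N19 at 140 > 100. N19 seizes.
  N19 sheds 140 L/s to N10, N11: 70 each.
    N10: 10+70 = 80 ≤ 90
    N11: 100+70 = 170 > 150
Round 2 — N11 seizes.
  N11 sheds 170 L/s to N16, N23: 85 each.
    N16: 100+85 = 185 > 130
    N23: 50+85 = 135 > 80
Round 3 — N16, N23 seize.
  N16 sheds 185 L/s to N17: 185 each.
    N17: 60+185 = 245 > 130
  N23 sheds 135 L/s to N14, N27: 67 each (1 lost).
    N14: 110+67 = 177 > 140
    N27: 30+67 = 97 ≤ 120
Round 4 — N14, N17 seize.
  N14 sheds 177 L/s: no online neighbours, lost.
  N17 sheds 245 L/s: no online neighbours, lost.
No further seizures.

97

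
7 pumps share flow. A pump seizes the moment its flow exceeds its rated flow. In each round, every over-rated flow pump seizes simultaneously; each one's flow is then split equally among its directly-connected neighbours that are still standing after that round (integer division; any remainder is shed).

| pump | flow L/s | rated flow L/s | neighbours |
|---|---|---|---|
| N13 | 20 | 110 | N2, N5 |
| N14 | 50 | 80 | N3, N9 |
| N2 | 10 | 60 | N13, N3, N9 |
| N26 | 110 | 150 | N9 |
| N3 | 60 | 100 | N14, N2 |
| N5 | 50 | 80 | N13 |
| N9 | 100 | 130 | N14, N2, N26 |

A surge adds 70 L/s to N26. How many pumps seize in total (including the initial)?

5

Round 1 — N26 at 180 > 150. N26 seizes.
  N26 sheds 180 L/s to N9: 180 each.
    N9: 100+180 = 280 > 130
Round 2 — N9 seizes.
  N9 sheds 280 L/s to N14, N2: 140 each.
    N14: 50+140 = 190 > 80
    N2: 10+140 = 150 > 60
Round 3 — N14, N2 seize.
  N14 sheds 190 L/s to N3: 190 each.
    N3: 60+190 = 250 > 100
  N2 sheds 150 L/s to N13, N3: 75 each.
    N13: 20+75 = 95 ≤ 110
    N3: 250+75 = 325 > 100
Round 4 — N3 seizes.
  N3 sheds 325 L/s: no online neighbours, lost.
No further seizures.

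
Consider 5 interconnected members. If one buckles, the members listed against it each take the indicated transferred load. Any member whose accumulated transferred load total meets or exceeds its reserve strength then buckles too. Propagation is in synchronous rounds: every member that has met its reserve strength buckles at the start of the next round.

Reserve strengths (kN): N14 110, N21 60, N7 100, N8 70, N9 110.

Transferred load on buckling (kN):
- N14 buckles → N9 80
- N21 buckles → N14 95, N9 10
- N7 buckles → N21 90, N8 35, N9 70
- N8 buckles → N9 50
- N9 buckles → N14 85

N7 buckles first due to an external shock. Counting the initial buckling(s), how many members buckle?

2

Round 1 — N7 buckles (initial).
  N21: +90 → 90 ≥ 60
  N8: +35 → 35 < 70
  N9: +70 → 70 < 110
Round 2 — N21 buckles.
  N14: +95 → 95 < 110
  N9: +10 → 80 < 110
No further bucklings.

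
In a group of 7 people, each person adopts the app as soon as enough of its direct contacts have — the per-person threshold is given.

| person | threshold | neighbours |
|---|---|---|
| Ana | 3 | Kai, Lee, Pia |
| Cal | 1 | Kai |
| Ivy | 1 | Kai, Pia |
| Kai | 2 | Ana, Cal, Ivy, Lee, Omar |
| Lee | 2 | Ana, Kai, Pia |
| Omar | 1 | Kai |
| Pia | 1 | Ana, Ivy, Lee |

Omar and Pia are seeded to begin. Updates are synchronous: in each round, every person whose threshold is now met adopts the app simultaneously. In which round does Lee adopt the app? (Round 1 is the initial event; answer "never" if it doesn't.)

4

Round 1 — Omar, Pia adopt the app (initial).
Round 2 — checking thresholds:
  Ana: 1 of 3 neighbours < 3, holds.
  Ivy: 1 of 2 neighbours ≥ 1, adopts the app.
  Kai: 1 of 5 neighbours < 2, holds.
  Lee: 1 of 3 neighbours < 2, holds.
Round 3 — checking thresholds:
  Ana: 1 of 3 neighbours < 3, holds.
  Kai: 2 of 5 neighbours ≥ 2, adopts the app.
  Lee: 1 of 3 neighbours < 2, holds.
Round 4 — checking thresholds:
  Ana: 2 of 3 neighbours < 3, holds.
  Cal: 1 of 1 neighbours ≥ 1, adopts the app.
  Lee: 2 of 3 neighbours ≥ 2, adopts the app.
Round 5 — checking thresholds:
  Ana: 3 of 3 neighbours ≥ 3, adopts the app.
Round 6 — no new adoptions; cascade stops.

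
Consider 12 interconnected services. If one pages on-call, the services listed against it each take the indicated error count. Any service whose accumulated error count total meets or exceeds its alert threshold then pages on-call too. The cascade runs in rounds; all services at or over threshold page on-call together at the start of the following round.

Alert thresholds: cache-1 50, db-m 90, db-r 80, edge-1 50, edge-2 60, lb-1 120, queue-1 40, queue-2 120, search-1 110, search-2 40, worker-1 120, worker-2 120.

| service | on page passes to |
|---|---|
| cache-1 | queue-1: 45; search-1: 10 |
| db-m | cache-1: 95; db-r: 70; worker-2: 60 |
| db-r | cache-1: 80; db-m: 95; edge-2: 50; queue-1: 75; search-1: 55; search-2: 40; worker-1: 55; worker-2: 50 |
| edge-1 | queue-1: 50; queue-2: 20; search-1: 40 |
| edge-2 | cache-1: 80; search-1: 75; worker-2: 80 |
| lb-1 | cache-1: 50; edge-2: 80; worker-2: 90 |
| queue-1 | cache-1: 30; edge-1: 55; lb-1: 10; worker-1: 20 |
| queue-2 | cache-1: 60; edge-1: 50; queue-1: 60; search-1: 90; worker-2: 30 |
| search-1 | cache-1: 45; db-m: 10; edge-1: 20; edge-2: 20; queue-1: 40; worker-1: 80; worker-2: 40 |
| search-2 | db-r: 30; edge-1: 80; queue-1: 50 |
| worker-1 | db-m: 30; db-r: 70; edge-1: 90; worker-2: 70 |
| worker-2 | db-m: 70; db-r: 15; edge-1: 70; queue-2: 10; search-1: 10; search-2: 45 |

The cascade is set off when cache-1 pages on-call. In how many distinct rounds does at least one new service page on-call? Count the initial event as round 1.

Round 1 — cache-1 pages on-call (initial).
  queue-1: +45 → 45 ≥ 40
  search-1: +10 → 10 < 110
Round 2 — queue-1 pages on-call.
  edge-1: +55 → 55 ≥ 50
  lb-1: +10 → 10 < 120
  worker-1: +20 → 20 < 120
Round 3 — edge-1 pages on-call.
  queue-2: +20 → 20 < 120
  search-1: +40 → 50 < 110
No further pages.

3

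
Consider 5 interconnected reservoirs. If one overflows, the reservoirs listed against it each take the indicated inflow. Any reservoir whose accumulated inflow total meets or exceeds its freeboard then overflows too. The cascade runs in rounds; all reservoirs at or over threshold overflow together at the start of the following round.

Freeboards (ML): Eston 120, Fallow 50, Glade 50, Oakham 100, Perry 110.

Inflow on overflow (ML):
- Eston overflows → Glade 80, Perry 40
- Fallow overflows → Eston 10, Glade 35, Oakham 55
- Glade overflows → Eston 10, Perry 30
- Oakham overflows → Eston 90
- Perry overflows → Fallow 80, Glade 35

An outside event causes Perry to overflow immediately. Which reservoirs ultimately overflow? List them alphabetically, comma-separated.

Round 1 — Perry overflows (initial).
  Fallow: +80 → 80 ≥ 50
  Glade: +35 → 35 < 50
Round 2 — Fallow overflows.
  Eston: +10 → 10 < 120
  Glade: +35 → 70 ≥ 50
  Oakham: +55 → 55 < 100
Round 3 — Glade overflows.
  Eston: +10 → 20 < 120
No further overflows.

Fallow, Glade, Perry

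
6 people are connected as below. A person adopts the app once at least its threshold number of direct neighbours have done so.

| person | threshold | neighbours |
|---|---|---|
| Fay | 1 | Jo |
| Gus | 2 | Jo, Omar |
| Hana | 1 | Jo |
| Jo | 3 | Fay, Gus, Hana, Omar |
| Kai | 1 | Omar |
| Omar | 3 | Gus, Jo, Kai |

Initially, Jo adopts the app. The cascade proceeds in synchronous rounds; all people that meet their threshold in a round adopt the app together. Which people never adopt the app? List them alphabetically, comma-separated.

Gus, Kai, Omar

Round 1 — Jo adopts the app (initial).
Round 2 — checking thresholds:
  Fay: 1 of 1 neighbours ≥ 1, adopts the app.
  Gus: 1 of 2 neighbours < 2, holds.
  Hana: 1 of 1 neighbours ≥ 1, adopts the app.
  Omar: 1 of 3 neighbours < 3, holds.
Round 3 — no new adoptions; cascade stops.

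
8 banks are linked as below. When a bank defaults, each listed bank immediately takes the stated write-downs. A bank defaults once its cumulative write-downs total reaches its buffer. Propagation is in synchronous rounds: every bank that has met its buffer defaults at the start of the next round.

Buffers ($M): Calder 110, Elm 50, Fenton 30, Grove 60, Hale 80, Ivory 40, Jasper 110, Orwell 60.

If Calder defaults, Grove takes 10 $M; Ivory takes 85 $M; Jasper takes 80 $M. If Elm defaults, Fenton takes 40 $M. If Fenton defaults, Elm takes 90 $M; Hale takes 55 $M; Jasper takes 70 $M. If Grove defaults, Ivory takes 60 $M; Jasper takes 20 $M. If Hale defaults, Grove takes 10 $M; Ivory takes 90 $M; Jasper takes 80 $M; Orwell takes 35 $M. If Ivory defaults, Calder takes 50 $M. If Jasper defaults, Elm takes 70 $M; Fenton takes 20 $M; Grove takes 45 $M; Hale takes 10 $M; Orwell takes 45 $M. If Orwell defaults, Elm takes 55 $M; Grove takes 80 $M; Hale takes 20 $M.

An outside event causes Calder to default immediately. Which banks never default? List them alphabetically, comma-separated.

Round 1 — Calder defaults (initial).
  Grove: +10 → 10 < 60
  Ivory: +85 → 85 ≥ 40
  Jasper: +80 → 80 < 110
Round 2 — Ivory defaults.
No further defaults.

Elm, Fenton, Grove, Hale, Jasper, Orwell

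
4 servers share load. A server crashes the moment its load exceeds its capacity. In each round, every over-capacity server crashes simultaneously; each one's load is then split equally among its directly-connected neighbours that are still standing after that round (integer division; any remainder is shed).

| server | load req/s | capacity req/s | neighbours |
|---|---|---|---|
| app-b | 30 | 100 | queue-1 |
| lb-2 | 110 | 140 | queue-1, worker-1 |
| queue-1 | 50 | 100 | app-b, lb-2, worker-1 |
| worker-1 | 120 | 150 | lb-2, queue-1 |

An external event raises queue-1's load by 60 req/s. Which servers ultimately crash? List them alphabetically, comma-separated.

Round 1 — queue-1 at 110 > 100. queue-1 crashes.
  queue-1 sheds 110 req/s to app-b, lb-2, worker-1: 36 each (2 lost).
    app-b: 30+36 = 66 ≤ 100
    lb-2: 110+36 = 146 > 140
    worker-1: 120+36 = 156 > 150
Round 2 — lb-2, worker-1 crash.
  lb-2 sheds 146 req/s: no online neighbours, lost.
  worker-1 sheds 156 req/s: no online neighbours, lost.
No further crashes.

lb-2, queue-1, worker-1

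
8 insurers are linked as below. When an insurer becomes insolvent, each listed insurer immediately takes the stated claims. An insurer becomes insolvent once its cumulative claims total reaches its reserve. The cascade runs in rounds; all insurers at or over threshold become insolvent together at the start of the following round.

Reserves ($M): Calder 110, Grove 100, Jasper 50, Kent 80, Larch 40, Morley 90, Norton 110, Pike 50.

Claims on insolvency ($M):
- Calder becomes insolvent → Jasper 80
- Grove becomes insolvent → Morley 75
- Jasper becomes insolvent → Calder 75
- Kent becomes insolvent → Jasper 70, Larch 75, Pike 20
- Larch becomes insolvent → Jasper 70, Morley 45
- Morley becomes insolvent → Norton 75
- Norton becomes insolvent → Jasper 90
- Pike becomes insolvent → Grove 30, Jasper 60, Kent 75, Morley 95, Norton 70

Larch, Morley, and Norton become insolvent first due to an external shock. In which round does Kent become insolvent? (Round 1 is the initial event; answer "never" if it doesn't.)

Round 1 — Larch, Morley, Norton become insolvent (initial).
  Jasper: +70+90 → 160 ≥ 50
Round 2 — Jasper becomes insolvent.
  Calder: +75 → 75 < 110
No further insolvencies.

never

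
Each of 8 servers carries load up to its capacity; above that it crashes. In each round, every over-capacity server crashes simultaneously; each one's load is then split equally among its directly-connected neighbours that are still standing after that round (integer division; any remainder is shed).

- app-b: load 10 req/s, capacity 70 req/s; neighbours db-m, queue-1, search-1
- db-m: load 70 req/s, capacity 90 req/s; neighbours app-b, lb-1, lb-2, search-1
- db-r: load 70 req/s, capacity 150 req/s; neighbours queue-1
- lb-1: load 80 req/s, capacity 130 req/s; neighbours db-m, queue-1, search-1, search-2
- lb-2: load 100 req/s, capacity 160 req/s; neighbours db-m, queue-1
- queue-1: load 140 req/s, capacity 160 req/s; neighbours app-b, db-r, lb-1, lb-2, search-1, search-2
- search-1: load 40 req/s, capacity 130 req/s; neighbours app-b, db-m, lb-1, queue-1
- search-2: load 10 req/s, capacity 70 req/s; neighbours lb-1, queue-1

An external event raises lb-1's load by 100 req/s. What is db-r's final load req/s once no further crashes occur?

107

Round 1 — lb-1 at 180 > 130. lb-1 crashes.
  lb-1 sheds 180 req/s to db-m, queue-1, search-1, search-2: 45 each.
    db-m: 70+45 = 115 > 90
    queue-1: 140+45 = 185 > 160
    search-1: 40+45 = 85 ≤ 130
    search-2: 10+45 = 55 ≤ 70
Round 2 — db-m, queue-1 crash.
  db-m sheds 115 req/s to app-b, lb-2, search-1: 38 each (1 lost).
    app-b: 10+38 = 48 ≤ 70
    lb-2: 100+38 = 138 ≤ 160
    search-1: 85+38 = 123 ≤ 130
  queue-1 sheds 185 req/s to app-b, db-r, lb-2, search-1, search-2: 37 each.
    app-b: 48+37 = 85 > 70
    db-r: 70+37 = 107 ≤ 150
    lb-2: 138+37 = 175 > 160
    search-1: 123+37 = 160 > 130
    search-2: 55+37 = 92 > 70
Round 3 — app-b, lb-2, search-1, search-2 crash.
  app-b sheds 85 req/s: no online neighbours, lost.
  lb-2 sheds 175 req/s: no online neighbours, lost.
  search-1 sheds 160 req/s: no online neighbours, lost.
  search-2 sheds 92 req/s: no online neighbours, lost.
No further crashes.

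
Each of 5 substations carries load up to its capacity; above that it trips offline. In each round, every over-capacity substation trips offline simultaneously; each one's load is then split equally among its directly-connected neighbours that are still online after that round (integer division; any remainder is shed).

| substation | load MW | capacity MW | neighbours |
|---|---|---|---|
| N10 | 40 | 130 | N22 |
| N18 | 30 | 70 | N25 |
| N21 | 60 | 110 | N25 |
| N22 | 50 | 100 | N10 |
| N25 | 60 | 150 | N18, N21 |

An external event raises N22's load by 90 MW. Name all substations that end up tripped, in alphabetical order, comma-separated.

Round 1 — N22 at 140 > 100. N22 trips offline.
  N22 sheds 140 MW to N10: 140 each.
    N10: 40+140 = 180 > 130
Round 2 — N10 trips offline.
  N10 sheds 180 MW: no online neighbours, lost.
No further trips.

N10, N22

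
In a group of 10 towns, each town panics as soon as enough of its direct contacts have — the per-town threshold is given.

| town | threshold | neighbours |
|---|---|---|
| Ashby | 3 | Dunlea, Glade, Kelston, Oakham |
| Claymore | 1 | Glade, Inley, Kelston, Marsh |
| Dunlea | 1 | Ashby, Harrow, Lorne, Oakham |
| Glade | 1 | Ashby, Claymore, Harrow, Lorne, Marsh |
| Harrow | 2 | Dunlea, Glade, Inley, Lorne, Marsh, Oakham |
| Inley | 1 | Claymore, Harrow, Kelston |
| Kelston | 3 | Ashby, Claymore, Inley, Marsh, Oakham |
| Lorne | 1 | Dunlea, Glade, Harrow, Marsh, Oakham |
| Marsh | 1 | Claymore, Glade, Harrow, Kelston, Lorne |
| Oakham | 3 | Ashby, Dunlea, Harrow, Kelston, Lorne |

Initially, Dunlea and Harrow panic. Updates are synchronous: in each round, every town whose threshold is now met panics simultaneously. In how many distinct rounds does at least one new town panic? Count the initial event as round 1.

Round 1 — Dunlea, Harrow panic (initial).
Round 2 — checking thresholds:
  Ashby: 1 of 4 neighbours < 3, not yet.
  Glade: 1 of 5 neighbours ≥ 1, panics.
  Inley: 1 of 3 neighbours ≥ 1, panics.
  Lorne: 2 of 5 neighbours ≥ 1, panics.
  Marsh: 1 of 5 neighbours ≥ 1, panics.
  Oakham: 2 of 5 neighbours < 3, not yet.
Round 3 — checking thresholds:
  Ashby: 2 of 4 neighbours < 3, not yet.
  Claymore: 3 of 4 neighbours ≥ 1, panics.
  Kelston: 2 of 5 neighbours < 3, not yet.
  Oakham: 3 of 5 neighbours ≥ 3, panics.
Round 4 — checking thresholds:
  Ashby: 3 of 4 neighbours ≥ 3, panics.
  Kelston: 4 of 5 neighbours ≥ 3, panics.
Round 5 — no new panics; cascade stops.

4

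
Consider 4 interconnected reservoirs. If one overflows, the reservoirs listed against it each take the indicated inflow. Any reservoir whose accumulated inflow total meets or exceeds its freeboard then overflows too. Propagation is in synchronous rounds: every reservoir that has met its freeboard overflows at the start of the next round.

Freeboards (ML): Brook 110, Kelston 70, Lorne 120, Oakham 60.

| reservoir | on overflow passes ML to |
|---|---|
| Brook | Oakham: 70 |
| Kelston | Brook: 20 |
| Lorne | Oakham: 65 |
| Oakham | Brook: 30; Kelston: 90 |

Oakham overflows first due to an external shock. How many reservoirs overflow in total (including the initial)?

2

Round 1 — Oakham overflows (initial).
  Brook: +30 → 30 < 110
  Kelston: +90 → 90 ≥ 70
Round 2 — Kelston overflows.
  Brook: +20 → 50 < 110
No further overflows.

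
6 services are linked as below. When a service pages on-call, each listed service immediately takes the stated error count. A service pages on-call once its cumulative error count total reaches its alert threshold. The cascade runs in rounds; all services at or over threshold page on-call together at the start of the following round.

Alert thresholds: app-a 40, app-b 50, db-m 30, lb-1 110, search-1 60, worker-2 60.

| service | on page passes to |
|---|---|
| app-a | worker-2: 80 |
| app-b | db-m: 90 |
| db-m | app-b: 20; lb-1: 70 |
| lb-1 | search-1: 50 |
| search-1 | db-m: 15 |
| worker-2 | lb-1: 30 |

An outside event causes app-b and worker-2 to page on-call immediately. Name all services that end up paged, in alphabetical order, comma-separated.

Round 1 — app-b, worker-2 page on-call (initial).
  db-m: +90 → 90 ≥ 30
  lb-1: +30 → 30 < 110
Round 2 — db-m pages on-call.
  lb-1: +70 → 100 < 110
No further pages.

app-b, db-m, worker-2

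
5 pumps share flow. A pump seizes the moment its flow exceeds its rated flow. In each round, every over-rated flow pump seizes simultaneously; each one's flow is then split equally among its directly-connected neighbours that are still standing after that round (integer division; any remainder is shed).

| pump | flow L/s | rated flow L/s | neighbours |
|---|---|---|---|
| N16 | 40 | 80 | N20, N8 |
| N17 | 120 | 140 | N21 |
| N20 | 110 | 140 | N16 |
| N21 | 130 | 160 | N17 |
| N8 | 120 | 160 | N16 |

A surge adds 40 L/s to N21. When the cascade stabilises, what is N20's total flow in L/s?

Round 1 — N21 at 170 > 160. N21 seizes.
  N21 sheds 170 L/s to N17: 170 each.
    N17: 120+170 = 290 > 140
Round 2 — N17 seizes.
  N17 sheds 290 L/s: no online neighbours, lost.
No further seizures.

110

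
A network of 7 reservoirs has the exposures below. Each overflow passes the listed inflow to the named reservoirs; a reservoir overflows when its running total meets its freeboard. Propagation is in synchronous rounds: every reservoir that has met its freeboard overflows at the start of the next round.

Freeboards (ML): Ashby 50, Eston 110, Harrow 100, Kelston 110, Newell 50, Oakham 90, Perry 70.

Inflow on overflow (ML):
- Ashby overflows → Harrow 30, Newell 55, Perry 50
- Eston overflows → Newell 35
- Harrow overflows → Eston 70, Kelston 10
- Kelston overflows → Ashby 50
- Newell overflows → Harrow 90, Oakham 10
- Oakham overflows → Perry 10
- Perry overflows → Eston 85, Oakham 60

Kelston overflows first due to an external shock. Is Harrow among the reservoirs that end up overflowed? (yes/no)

yes

Round 1 — Kelston overflows (initial).
  Ashby: +50 → 50 ≥ 50
Round 2 — Ashby overflows.
  Harrow: +30 → 30 < 100
  Newell: +55 → 55 ≥ 50
  Perry: +50 → 50 < 70
Round 3 — Newell overflows.
  Harrow: +90 → 120 ≥ 100
  Oakham: +10 → 10 < 90
Round 4 — Harrow overflows.
  Eston: +70 → 70 < 110
No further overflows.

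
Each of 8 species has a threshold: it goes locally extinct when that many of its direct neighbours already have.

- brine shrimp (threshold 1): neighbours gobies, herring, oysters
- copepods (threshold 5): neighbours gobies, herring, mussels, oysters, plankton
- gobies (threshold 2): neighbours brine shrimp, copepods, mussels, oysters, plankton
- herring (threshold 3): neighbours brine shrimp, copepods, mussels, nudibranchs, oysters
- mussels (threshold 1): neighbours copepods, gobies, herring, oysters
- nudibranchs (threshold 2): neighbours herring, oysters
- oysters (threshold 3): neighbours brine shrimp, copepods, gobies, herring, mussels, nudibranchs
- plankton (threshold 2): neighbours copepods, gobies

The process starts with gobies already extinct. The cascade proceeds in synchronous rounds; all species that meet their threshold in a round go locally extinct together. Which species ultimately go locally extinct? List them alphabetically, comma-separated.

Round 1 — gobies goes locally extinct (initial).
Round 2 — checking thresholds:
  brine shrimp: 1 of 3 neighbours ≥ 1, goes locally extinct.
  copepods: 1 of 5 neighbours < 5, holds.
  mussels: 1 of 4 neighbours ≥ 1, goes locally extinct.
  oysters: 1 of 6 neighbours < 3, holds.
  plankton: 1 of 2 neighbours < 2, holds.
Round 3 — checking thresholds:
  copepods: 2 of 5 neighbours < 5, holds.
  herring: 2 of 5 neighbours < 3, holds.
  oysters: 3 of 6 neighbours ≥ 3, goes locally extinct.
  plankton: 1 of 2 neighbours < 2, holds.
Round 4 — checking thresholds:
  copepods: 3 of 5 neighbours < 5, holds.
  herring: 3 of 5 neighbours ≥ 3, goes locally extinct.
  nudibranchs: 1 of 2 neighbours < 2, holds.
  plankton: 1 of 2 neighbours < 2, holds.
Round 5 — checking thresholds:
  copepods: 4 of 5 neighbours < 5, holds.
  nudibranchs: 2 of 2 neighbours ≥ 2, goes locally extinct.
  plankton: 1 of 2 neighbours < 2, holds.
Round 6 — no new extinctions; cascade stops.

brine shrimp, gobies, herring, mussels, nudibranchs, oysters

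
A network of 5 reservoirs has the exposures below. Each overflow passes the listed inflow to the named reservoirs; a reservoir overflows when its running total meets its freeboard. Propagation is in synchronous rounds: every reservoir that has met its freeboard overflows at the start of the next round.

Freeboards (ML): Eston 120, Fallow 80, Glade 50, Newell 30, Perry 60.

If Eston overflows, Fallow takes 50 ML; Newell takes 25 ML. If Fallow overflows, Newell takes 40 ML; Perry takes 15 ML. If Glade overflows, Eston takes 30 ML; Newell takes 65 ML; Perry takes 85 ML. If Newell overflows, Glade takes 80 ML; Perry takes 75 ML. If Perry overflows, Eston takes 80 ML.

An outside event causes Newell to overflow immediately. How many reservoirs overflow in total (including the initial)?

3

Round 1 — Newell overflows (initial).
  Glade: +80 → 80 ≥ 50
  Perry: +75 → 75 ≥ 60
Round 2 — Glade, Perry overflow.
  Eston: +30+80 → 110 < 120
No further overflows.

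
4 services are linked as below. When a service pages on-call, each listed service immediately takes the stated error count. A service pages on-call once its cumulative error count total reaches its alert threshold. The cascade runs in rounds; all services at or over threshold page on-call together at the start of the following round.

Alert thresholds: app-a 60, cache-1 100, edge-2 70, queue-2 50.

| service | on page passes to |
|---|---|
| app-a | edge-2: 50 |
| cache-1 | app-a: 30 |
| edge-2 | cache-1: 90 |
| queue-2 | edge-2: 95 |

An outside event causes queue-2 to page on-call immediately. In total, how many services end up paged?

2

Round 1 — queue-2 pages on-call (initial).
  edge-2: +95 → 95 ≥ 70
Round 2 — edge-2 pages on-call.
  cache-1: +90 → 90 < 100
No further pages.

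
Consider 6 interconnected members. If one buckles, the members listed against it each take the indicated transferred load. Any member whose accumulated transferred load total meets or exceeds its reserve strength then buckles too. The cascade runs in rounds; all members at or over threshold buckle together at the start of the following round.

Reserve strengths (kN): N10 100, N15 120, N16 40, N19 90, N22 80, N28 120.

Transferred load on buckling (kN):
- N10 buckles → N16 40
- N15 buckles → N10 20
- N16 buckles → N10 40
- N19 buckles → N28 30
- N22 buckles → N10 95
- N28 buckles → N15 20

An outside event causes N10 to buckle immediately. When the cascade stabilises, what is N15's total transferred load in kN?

0

Round 1 — N10 buckles (initial).
  N16: +40 → 40 ≥ 40
Round 2 — N16 buckles.
No further bucklings.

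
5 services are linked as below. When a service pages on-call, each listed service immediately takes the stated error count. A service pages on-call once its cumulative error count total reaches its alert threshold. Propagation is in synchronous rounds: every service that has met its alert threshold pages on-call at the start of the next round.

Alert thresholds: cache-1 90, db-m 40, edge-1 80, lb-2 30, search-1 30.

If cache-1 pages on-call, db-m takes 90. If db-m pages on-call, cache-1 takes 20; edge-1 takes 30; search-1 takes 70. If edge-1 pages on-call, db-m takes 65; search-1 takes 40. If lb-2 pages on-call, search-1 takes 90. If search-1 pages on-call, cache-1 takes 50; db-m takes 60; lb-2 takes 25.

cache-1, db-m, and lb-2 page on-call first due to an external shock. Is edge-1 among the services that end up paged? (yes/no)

no

Round 1 — cache-1, db-m, lb-2 page on-call (initial).
  edge-1: +30 → 30 < 80
  search-1: +70+90 → 160 ≥ 30
Round 2 — search-1 pages on-call.
No further pages.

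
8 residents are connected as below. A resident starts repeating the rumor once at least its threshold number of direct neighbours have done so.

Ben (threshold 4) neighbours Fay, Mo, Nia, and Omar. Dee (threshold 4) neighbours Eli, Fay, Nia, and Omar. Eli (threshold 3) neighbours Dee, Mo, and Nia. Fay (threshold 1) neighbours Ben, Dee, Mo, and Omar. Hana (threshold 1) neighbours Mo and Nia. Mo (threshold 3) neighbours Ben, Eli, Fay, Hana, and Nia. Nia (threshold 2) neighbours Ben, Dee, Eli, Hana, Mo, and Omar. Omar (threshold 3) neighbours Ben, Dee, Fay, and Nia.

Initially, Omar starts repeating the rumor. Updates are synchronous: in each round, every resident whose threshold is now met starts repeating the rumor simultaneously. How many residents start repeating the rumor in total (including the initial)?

2

Round 1 — Omar starts repeating the rumor (initial).
Round 2 — checking thresholds:
  Ben: 1 of 4 neighbours < 4, below threshold.
  Dee: 1 of 4 neighbours < 4, below threshold.
  Fay: 1 of 4 neighbours ≥ 1, starts repeating the rumor.
  Nia: 1 of 6 neighbours < 2, below threshold.
Round 3 — no new spreads; cascade stops.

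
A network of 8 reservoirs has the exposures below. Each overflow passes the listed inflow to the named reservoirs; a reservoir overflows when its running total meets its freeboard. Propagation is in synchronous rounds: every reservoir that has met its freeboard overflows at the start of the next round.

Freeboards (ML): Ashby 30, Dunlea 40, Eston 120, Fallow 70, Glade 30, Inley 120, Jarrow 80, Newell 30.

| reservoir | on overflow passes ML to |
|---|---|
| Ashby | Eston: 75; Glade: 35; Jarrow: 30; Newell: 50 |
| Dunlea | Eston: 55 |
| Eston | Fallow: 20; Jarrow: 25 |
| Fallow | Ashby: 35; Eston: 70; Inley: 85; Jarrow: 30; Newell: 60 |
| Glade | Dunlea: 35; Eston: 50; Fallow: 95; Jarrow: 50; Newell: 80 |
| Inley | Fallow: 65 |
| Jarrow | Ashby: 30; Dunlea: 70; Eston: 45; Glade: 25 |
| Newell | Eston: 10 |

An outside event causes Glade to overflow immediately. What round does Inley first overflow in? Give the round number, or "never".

never

Round 1 — Glade overflows (initial).
  Dunlea: +35 → 35 < 40
  Eston: +50 → 50 < 120
  Fallow: +95 → 95 ≥ 70
  Jarrow: +50 → 50 < 80
  Newell: +80 → 80 ≥ 30
Round 2 — Fallow, Newell overflow.
  Ashby: +35 → 35 ≥ 30
  Eston: +70+10 → 130 ≥ 120
  Inley: +85 → 85 < 120
  Jarrow: +30 → 80 ≥ 80
Round 3 — Ashby, Eston, Jarrow overflow.
  Dunlea: +70 → 105 ≥ 40
Round 4 — Dunlea overflows.
No further overflows.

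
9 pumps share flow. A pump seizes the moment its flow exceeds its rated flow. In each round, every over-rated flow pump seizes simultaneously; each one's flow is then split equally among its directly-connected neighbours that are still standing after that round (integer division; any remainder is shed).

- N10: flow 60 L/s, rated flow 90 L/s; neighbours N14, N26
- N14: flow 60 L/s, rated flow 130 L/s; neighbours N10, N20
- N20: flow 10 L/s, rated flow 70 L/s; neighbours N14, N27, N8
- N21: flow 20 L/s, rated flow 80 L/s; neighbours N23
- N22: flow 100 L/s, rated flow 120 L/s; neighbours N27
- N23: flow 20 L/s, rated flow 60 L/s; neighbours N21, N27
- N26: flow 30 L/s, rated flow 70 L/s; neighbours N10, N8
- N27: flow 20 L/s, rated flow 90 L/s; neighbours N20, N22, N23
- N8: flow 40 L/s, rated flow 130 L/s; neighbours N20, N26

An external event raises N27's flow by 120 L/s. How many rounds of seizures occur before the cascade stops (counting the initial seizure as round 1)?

3

Round 1 — N27 at 140 > 90. N27 seizes.
  N27 sheds 140 L/s to N20, N22, N23: 46 each (2 lost).
    N20: 10+46 = 56 ≤ 70
    N22: 100+46 = 146 > 120
    N23: 20+46 = 66 > 60
Round 2 — N22, N23 seize.
  N22 sheds 146 L/s: no online neighbours, lost.
  N23 sheds 66 L/s to N21: 66 each.
    N21: 20+66 = 86 > 80
Round 3 — N21 seizes.
  N21 sheds 86 L/s: no online neighbours, lost.
No further seizures.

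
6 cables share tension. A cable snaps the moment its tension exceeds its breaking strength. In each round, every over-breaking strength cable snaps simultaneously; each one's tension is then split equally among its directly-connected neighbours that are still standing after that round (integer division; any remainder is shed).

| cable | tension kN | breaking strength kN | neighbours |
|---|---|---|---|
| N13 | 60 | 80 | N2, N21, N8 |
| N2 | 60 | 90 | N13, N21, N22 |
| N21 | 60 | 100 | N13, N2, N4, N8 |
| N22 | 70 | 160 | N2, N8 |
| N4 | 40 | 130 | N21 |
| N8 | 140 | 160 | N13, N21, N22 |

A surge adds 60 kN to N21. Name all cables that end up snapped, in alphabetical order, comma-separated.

Round 1 — N21 at 120 > 100. N21 snaps.
  N21 sheds 120 kN to N13, N2, N4, N8: 30 each.
    N13: 60+30 = 90 > 80
    N2: 60+30 = 90 ≤ 90
    N4: 40+30 = 70 ≤ 130
    N8: 140+30 = 170 > 160
Round 2 — N13, N8 snap.
  N13 sheds 90 kN to N2: 90 each.
    N2: 90+90 = 180 > 90
  N8 sheds 170 kN to N22: 170 each.
    N22: 70+170 = 240 > 160
Round 3 — N2, N22 snap.
  N2 sheds 180 kN: no online neighbours, lost.
  N22 sheds 240 kN: no online neighbours, lost.
No further breaks.

N13, N2, N21, N22, N8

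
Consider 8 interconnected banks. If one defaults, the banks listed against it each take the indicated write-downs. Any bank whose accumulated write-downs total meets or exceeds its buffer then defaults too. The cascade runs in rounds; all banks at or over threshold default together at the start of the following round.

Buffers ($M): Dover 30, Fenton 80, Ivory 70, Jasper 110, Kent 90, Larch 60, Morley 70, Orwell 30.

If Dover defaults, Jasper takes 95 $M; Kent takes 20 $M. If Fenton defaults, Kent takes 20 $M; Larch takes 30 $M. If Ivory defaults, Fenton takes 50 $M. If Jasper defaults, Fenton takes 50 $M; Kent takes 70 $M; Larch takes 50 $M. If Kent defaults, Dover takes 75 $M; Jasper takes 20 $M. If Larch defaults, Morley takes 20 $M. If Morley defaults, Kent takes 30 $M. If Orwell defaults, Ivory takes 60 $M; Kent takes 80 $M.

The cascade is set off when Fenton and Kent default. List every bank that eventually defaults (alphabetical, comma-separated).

Round 1 — Fenton, Kent default (initial).
  Dover: +75 → 75 ≥ 30
  Jasper: +20 → 20 < 110
  Larch: +30 → 30 < 60
Round 2 — Dover defaults.
  Jasper: +95 → 115 ≥ 110
Round 3 — Jasper defaults.
  Larch: +50 → 80 ≥ 60
Round 4 — Larch defaults.
  Morley: +20 → 20 < 70
No further defaults.

Dover, Fenton, Jasper, Kent, Larch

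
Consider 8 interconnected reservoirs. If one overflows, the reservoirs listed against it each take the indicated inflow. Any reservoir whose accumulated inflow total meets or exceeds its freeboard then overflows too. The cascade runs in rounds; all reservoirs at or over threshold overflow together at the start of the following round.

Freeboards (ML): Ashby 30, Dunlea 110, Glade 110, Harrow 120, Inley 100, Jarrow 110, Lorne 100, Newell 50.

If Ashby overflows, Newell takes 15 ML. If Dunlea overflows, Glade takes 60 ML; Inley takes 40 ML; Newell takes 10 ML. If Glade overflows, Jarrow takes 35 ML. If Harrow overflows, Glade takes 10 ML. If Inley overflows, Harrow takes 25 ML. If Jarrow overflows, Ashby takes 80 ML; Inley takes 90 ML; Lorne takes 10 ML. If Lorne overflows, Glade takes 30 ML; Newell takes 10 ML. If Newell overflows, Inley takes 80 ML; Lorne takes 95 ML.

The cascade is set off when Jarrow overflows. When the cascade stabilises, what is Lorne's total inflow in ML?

10

Round 1 — Jarrow overflows (initial).
  Ashby: +80 → 80 ≥ 30
  Inley: +90 → 90 < 100
  Lorne: +10 → 10 < 100
Round 2 — Ashby overflows.
  Newell: +15 → 15 < 50
No further overflows.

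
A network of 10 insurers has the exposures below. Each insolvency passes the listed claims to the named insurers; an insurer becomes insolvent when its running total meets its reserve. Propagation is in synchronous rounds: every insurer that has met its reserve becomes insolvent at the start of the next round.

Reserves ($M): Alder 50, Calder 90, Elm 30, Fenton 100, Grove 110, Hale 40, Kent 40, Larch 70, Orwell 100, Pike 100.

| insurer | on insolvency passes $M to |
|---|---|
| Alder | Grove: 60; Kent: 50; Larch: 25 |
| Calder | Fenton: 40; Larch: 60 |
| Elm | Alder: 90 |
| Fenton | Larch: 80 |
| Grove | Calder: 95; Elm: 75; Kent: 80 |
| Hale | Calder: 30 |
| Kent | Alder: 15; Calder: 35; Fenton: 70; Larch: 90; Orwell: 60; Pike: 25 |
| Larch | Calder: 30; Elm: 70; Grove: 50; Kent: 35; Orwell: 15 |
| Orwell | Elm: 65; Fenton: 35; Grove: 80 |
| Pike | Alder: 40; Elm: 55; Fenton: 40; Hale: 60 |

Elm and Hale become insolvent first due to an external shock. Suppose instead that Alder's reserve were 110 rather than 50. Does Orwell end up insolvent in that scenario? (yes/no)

no

With Alder's reserve at 110:
Round 1 — Elm, Hale become insolvent (initial).
  Alder: +90 → 90 < 110
  Calder: +30 → 30 < 90
No further insolvencies.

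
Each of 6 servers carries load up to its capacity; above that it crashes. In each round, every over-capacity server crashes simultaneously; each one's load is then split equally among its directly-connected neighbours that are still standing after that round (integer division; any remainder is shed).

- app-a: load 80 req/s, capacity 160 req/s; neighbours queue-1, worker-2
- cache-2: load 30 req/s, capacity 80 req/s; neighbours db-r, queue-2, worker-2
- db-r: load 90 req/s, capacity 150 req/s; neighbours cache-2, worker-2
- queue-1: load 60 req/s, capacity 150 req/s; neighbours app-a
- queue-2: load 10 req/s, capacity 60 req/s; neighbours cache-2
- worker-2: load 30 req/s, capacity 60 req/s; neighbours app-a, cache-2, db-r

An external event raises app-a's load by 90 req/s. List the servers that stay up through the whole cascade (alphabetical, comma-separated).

Round 1 — app-a at 170 > 160. app-a crashes.
  app-a sheds 170 req/s to queue-1, worker-2: 85 each.
    queue-1: 60+85 = 145 ≤ 150
    worker-2: 30+85 = 115 > 60
Round 2 — worker-2 crashes.
  worker-2 sheds 115 req/s to cache-2, db-r: 57 each (1 lost).
    cache-2: 30+57 = 87 > 80
    db-r: 90+57 = 147 ≤ 150
Round 3 — cache-2 crashes.
  cache-2 sheds 87 req/s to db-r, queue-2: 43 each (1 lost).
    db-r: 147+43 = 190 > 150
    queue-2: 10+43 = 53 ≤ 60
Round 4 — db-r crashes.
  db-r sheds 190 req/s: no online neighbours, lost.
No further crashes.

queue-1, queue-2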